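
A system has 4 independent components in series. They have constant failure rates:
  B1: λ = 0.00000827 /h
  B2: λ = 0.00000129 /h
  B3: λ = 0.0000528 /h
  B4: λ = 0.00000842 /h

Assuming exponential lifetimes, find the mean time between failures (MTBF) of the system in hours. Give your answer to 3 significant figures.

14100

Series of exponential components: λ_sys = Σ λ_i
λ_sys = 0.00000827 + 0.00000129 + 0.0000528 + 0.00000842 = 7.0780e-05 /h
MTBF = 1 / λ_sys = 14100 h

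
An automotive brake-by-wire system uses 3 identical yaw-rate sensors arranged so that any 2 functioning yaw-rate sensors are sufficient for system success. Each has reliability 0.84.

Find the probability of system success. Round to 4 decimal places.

0.9314

R = Σ_{i=2}^{3} C(3,i) p^i (1−p)^{3−i} with p = 0.84
C(3,2)·0.84^2·0.16^1 = 0.338688
C(3,3)·0.84^3·0.16^0 = 0.592704
Sum = 0.9314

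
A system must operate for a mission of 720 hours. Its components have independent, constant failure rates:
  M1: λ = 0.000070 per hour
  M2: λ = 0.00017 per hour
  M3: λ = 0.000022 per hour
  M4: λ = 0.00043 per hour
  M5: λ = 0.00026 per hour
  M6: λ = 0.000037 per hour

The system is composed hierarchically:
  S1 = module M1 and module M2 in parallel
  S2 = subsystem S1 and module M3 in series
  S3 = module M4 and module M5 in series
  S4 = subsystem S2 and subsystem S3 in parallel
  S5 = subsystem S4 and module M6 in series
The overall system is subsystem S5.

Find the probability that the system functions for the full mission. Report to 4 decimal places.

R(M1) = exp(−0.000070 × 720) = 0.950849
R(M2) = exp(−0.00017 × 720) = 0.884794
R(M3) = exp(−0.000022 × 720) = 0.984285
R(M4) = exp(−0.00043 × 720) = 0.733740
R(M5) = exp(−0.00026 × 720) = 0.829278
R(M6) = exp(−0.000037 × 720) = 0.973712
Parallel (M1 and M2): 1 − (1 − 0.950849)(1 − 0.884794) = 0.994338
Series ([0.994338] and M3): 0.994338 × 0.984285 = 0.978712
Series (M4 and M5): 0.733740 × 0.829278 = 0.608474
Parallel ([0.978712] and [0.608474]): 1 − (1 − 0.978712)(1 − 0.608474) = 0.991665
Series ([0.991665] and M6): 0.991665 × 0.973712 = 0.9656

0.9656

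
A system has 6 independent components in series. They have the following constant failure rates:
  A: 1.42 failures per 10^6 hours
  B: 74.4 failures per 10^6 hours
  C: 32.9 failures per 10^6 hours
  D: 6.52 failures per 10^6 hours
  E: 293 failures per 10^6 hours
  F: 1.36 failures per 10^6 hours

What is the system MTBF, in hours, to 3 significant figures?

2440

Series of exponential components: λ_sys = Σ λ_i
λ_sys = 0.00000142 + 0.0000744 + 0.0000329 + 0.00000652 + 0.000293 + 0.00000136 = 4.0960e-04 /h
MTBF = 1 / λ_sys = 2440 h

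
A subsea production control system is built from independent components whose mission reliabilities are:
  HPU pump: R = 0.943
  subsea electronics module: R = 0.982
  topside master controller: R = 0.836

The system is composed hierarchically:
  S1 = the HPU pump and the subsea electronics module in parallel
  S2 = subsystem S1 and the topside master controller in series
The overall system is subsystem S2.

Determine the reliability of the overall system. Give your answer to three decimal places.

Parallel (HPU pump and subsea electronics module): 1 − (1 − 0.94300)(1 − 0.98200) = 0.99897
Series ([0.99897] and topside master controller): 0.99897 × 0.83600 = 0.835

0.835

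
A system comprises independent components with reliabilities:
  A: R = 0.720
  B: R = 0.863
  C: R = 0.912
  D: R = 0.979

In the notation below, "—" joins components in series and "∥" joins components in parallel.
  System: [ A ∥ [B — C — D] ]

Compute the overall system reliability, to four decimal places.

0.9357

Series (B, C, and D): 0.863000 × 0.912000 × 0.979000 = 0.770528
Parallel (A and [0.770528]): 1 − (1 − 0.720000)(1 − 0.770528) = 0.9357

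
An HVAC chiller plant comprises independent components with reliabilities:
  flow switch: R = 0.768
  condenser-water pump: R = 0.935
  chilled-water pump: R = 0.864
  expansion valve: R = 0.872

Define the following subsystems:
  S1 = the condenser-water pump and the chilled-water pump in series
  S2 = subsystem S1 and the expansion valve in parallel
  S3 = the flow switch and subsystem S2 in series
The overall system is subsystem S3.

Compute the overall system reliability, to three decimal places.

0.749

Series (condenser-water pump and chilled-water pump): 0.93500 × 0.86400 = 0.80784
Parallel ([0.80784] and expansion valve): 1 − (1 − 0.80784)(1 − 0.87200) = 0.97540
Series (flow switch and [0.97540]): 0.76800 × 0.97540 = 0.749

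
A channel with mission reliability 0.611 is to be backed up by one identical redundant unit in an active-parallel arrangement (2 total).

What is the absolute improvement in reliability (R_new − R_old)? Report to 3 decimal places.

R_before = 0.611
R_after = 1 − (1 − 0.611)^2 = 0.849
ΔR = 0.849 − 0.611 = 0.238

0.238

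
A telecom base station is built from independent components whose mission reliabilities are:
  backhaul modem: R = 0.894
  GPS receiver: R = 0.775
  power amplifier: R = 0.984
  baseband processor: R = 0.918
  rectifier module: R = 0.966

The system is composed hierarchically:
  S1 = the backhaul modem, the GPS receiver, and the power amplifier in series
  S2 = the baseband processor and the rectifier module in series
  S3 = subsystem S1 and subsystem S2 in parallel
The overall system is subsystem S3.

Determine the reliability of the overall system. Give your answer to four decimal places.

0.9640

Series (backhaul modem, GPS receiver, and power amplifier): 0.894000 × 0.775000 × 0.984000 = 0.681764
Series (baseband processor and rectifier module): 0.918000 × 0.966000 = 0.886788
Parallel ([0.681764] and [0.886788]): 1 − (1 − 0.681764)(1 − 0.886788) = 0.9640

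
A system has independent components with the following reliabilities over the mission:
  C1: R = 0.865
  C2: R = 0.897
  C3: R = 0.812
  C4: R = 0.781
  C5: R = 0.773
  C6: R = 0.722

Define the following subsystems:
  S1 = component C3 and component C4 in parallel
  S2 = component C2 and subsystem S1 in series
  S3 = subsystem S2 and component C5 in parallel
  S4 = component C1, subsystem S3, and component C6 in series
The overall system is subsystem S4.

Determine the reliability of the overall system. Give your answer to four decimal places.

0.6047

Parallel (C3 and C4): 1 − (1 − 0.812000)(1 − 0.781000) = 0.958828
Series (C2 and [0.958828]): 0.897000 × 0.958828 = 0.860069
Parallel ([0.860069] and C5): 1 − (1 − 0.860069)(1 − 0.773000) = 0.968236
Series (C1, [0.968236], and C6): 0.865000 × 0.968236 × 0.722000 = 0.6047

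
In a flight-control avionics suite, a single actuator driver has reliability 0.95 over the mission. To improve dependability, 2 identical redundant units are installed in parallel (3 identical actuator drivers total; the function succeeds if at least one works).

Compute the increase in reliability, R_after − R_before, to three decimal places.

0.050

R_before = 0.95
R_after = 1 − (1 − 0.95)^3 = 1.000
ΔR = 1.000 − 0.95 = 0.050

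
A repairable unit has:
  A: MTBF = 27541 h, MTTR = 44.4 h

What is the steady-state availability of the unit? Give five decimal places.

A(A) = MTBF/(MTBF+MTTR) = 27541/(27541+44.4) = 0.99839

0.99839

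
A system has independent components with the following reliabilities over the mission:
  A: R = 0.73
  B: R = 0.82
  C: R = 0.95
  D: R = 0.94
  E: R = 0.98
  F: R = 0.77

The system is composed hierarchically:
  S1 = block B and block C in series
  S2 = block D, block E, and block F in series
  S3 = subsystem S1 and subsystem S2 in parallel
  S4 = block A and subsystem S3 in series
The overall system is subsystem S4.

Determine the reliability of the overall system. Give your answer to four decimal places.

0.6831

Series (B and C): 0.820000 × 0.950000 = 0.779000
Series (D, E, and F): 0.940000 × 0.980000 × 0.770000 = 0.709324
Parallel ([0.779000] and [0.709324]): 1 − (1 − 0.779000)(1 − 0.709324) = 0.935761
Series (A and [0.935761]): 0.730000 × 0.935761 = 0.6831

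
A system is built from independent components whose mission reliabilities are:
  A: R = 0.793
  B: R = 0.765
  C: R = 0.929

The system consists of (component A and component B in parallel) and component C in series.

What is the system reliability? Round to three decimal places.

Parallel (A and B): 1 − (1 − 0.79300)(1 − 0.76500) = 0.95136
Series ([0.95136] and C): 0.95136 × 0.92900 = 0.884

0.884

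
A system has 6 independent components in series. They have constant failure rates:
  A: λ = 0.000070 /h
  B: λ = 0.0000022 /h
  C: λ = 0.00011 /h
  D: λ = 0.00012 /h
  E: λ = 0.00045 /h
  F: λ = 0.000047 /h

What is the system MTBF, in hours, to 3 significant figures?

1250

Series of exponential components: λ_sys = Σ λ_i
λ_sys = 0.000070 + 0.0000022 + 0.00011 + 0.00012 + 0.00045 + 0.000047 = 7.9920e-04 /h
MTBF = 1 / λ_sys = 1250 h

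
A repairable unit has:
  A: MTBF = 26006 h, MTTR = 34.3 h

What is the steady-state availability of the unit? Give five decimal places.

A(A) = MTBF/(MTBF+MTTR) = 26006/(26006+34.3) = 0.99868

0.99868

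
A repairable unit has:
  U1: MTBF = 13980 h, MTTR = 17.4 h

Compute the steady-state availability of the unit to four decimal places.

A(U1) = MTBF/(MTBF+MTTR) = 13980/(13980+17.4) = 0.9988

0.9988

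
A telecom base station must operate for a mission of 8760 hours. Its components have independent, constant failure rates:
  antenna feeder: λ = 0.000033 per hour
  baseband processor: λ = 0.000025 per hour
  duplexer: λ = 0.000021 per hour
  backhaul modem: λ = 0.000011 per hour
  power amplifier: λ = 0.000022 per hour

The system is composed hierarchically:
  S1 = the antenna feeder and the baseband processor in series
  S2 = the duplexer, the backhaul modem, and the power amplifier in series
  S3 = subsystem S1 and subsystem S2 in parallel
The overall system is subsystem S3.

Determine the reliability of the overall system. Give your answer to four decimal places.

0.8499

R(antenna feeder) = exp(−0.000033 × 8760) = 0.748952
R(baseband processor) = exp(−0.000025 × 8760) = 0.803322
R(duplexer) = exp(−0.000021 × 8760) = 0.831969
R(backhaul modem) = exp(−0.000011 × 8760) = 0.908137
R(power amplifier) = exp(−0.000022 × 8760) = 0.824713
Series (antenna feeder and baseband processor): 0.748952 × 0.803322 = 0.601650
Series (duplexer, backhaul modem, and power amplifier): 0.831969 × 0.908137 × 0.824713 = 0.623105
Parallel ([0.601650] and [0.623105]): 1 − (1 − 0.601650)(1 − 0.623105) = 0.8499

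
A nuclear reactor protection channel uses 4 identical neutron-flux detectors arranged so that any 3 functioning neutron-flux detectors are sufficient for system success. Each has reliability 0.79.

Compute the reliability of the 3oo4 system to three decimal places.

0.804

R = Σ_{i=3}^{4} C(4,i) p^i (1−p)^{4−i} with p = 0.79
C(4,3)·0.79^3·0.21^1 = 0.41415
C(4,4)·0.79^4·0.21^0 = 0.38950
Sum = 0.804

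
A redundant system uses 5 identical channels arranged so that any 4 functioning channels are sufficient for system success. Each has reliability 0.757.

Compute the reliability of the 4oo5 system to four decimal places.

0.6476

R = Σ_{i=4}^{5} C(5,i) p^i (1−p)^{5−i} with p = 0.757
C(5,4)·0.757^4·0.243^1 = 0.398988
C(5,5)·0.757^5·0.243^0 = 0.248588
Sum = 0.6476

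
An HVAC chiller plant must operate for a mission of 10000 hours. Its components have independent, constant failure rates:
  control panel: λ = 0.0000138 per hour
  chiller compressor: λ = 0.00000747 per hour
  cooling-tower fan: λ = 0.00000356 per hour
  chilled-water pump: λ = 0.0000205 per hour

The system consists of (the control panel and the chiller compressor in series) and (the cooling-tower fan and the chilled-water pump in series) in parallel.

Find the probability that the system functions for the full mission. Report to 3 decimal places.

0.959

R(control panel) = exp(−0.0000138 × 10000) = 0.87110
R(chiller compressor) = exp(−0.00000747 × 10000) = 0.92802
R(cooling-tower fan) = exp(−0.00000356 × 10000) = 0.96503
R(chilled-water pump) = exp(−0.0000205 × 10000) = 0.81465
Series (control panel and chiller compressor): 0.87110 × 0.92802 = 0.80840
Series (cooling-tower fan and chilled-water pump): 0.96503 × 0.81465 = 0.78616
Parallel ([0.80840] and [0.78616]): 1 − (1 − 0.80840)(1 − 0.78616) = 0.959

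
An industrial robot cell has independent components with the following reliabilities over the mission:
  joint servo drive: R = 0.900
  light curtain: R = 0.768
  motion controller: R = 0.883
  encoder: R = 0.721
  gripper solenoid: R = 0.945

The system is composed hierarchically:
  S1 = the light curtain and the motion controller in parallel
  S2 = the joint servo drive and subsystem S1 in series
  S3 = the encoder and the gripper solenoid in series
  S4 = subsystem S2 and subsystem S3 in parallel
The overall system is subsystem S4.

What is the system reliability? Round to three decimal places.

Parallel (light curtain and motion controller): 1 − (1 − 0.76800)(1 − 0.88300) = 0.97286
Series (joint servo drive and [0.97286]): 0.90000 × 0.97286 = 0.87557
Series (encoder and gripper solenoid): 0.72100 × 0.94500 = 0.68135
Parallel ([0.87557] and [0.68135]): 1 − (1 − 0.87557)(1 − 0.68135) = 0.960

0.960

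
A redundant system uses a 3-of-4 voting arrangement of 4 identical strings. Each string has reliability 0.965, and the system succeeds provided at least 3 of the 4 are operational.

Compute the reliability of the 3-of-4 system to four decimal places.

R = Σ_{i=3}^{4} C(4,i) p^i (1−p)^{4−i} with p = 0.965
C(4,3)·0.965^3·0.035^1 = 0.125808
C(4,4)·0.965^4·0.035^0 = 0.867180
Sum = 0.9930

0.9930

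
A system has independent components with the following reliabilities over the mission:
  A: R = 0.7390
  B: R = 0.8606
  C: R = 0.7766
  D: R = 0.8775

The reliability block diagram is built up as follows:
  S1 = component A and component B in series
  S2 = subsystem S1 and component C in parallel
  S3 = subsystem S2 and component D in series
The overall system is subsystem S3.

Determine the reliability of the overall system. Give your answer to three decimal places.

Series (A and B): 0.73900 × 0.86060 = 0.63598
Parallel ([0.63598] and C): 1 − (1 − 0.63598)(1 − 0.77660) = 0.91868
Series ([0.91868] and D): 0.91868 × 0.87750 = 0.806

0.806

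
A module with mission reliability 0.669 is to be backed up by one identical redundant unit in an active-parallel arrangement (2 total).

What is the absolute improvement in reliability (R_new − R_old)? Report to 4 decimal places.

R_before = 0.669
R_after = 1 − (1 − 0.669)^2 = 0.8904
ΔR = 0.8904 − 0.669 = 0.2214

0.2214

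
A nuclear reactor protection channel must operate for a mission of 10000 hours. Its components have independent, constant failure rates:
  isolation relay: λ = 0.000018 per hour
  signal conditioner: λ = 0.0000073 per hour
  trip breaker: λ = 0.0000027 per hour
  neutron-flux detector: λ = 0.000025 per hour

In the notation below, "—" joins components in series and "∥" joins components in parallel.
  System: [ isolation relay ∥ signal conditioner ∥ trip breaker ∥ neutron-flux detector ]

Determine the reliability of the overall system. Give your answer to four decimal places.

0.9999

R(isolation relay) = exp(−0.000018 × 10000) = 0.835270
R(signal conditioner) = exp(−0.0000073 × 10000) = 0.929601
R(trip breaker) = exp(−0.0000027 × 10000) = 0.973361
R(neutron-flux detector) = exp(−0.000025 × 10000) = 0.778801
Parallel (isolation relay, signal conditioner, trip breaker, and neutron-flux detector): 1 − (1 − 0.835270)(1 − 0.929601)(1 − 0.973361)(1 − 0.778801) = 0.9999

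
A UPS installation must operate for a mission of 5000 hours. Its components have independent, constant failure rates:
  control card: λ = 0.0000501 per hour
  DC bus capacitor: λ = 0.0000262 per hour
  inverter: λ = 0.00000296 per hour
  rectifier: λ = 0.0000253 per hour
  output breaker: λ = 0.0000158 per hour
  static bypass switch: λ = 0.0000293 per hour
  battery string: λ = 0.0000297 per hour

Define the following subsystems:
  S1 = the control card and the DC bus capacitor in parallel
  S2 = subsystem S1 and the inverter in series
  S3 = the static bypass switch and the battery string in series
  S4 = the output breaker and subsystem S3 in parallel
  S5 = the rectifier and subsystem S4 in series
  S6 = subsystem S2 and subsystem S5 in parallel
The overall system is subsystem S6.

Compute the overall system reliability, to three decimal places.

R(control card) = exp(−0.0000501 × 5000) = 0.77841
R(DC bus capacitor) = exp(−0.0000262 × 5000) = 0.87722
R(inverter) = exp(−0.00000296 × 5000) = 0.98531
R(rectifier) = exp(−0.0000253 × 5000) = 0.88117
R(output breaker) = exp(−0.0000158 × 5000) = 0.92404
R(static bypass switch) = exp(−0.0000293 × 5000) = 0.86373
R(battery string) = exp(−0.0000297 × 5000) = 0.86200
Parallel (control card and DC bus capacitor): 1 − (1 − 0.77841)(1 − 0.87722) = 0.97279
Series ([0.97279] and inverter): 0.97279 × 0.98531 = 0.95850
Series (static bypass switch and battery string): 0.86373 × 0.86200 = 0.74454
Parallel (output breaker and [0.74454]): 1 − (1 − 0.92404)(1 − 0.74454) = 0.98060
Series (rectifier and [0.98060]): 0.88117 × 0.98060 = 0.86408
Parallel ([0.95850] and [0.86408]): 1 − (1 − 0.95850)(1 − 0.86408) = 0.994

0.994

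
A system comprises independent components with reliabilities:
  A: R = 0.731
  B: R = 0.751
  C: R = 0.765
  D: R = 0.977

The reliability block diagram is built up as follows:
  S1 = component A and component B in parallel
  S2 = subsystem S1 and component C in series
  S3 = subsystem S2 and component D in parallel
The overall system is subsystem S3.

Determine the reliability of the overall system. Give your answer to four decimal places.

0.9934

Parallel (A and B): 1 − (1 − 0.731000)(1 − 0.751000) = 0.933019
Series ([0.933019] and C): 0.933019 × 0.765000 = 0.713760
Parallel ([0.713760] and D): 1 − (1 − 0.713760)(1 − 0.977000) = 0.9934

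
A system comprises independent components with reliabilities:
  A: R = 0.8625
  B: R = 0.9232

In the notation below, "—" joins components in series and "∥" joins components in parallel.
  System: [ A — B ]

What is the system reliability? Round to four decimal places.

0.7963

Series (A and B): 0.862500 × 0.923200 = 0.7963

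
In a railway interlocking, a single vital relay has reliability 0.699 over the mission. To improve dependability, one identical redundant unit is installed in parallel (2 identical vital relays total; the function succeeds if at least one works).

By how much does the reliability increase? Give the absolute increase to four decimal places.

0.2104

R_before = 0.699
R_after = 1 − (1 − 0.699)^2 = 0.9094
ΔR = 0.9094 − 0.699 = 0.2104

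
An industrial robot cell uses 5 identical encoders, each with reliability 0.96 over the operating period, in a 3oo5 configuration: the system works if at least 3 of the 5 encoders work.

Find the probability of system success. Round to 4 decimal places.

0.9994

R = Σ_{i=3}^{5} C(5,i) p^i (1−p)^{5−i} with p = 0.96
C(5,3)·0.96^3·0.04^2 = 0.014156
C(5,4)·0.96^4·0.04^1 = 0.169869
C(5,5)·0.96^5·0.04^0 = 0.815373
Sum = 0.9994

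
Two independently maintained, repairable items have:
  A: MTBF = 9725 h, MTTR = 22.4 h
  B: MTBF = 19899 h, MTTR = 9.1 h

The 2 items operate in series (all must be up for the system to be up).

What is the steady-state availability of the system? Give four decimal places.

0.9972

A(A) = MTBF/(MTBF+MTTR) = 9725/(9725+22.4) = 0.997702
A(B) = MTBF/(MTBF+MTTR) = 19899/(19899+9.1) = 0.999543
Series availability: 0.997702 × 0.999543 = 0.9972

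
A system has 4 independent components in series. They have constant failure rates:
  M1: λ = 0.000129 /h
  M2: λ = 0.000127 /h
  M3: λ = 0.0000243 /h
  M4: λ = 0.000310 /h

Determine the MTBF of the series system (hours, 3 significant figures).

Series of exponential components: λ_sys = Σ λ_i
λ_sys = 0.000129 + 0.000127 + 0.0000243 + 0.000310 = 5.9030e-04 /h
MTBF = 1 / λ_sys = 1690 h

1690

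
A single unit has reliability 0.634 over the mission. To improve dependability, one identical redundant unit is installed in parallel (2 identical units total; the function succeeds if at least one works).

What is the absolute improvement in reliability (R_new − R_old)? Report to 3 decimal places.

R_before = 0.634
R_after = 1 − (1 − 0.634)^2 = 0.866
ΔR = 0.866 − 0.634 = 0.232

0.232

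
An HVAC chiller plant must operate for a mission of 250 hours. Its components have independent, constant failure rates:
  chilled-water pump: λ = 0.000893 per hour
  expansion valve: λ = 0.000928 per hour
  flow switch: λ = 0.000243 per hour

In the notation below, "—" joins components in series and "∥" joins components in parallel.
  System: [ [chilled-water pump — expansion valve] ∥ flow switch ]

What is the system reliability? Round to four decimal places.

R(chilled-water pump) = exp(−0.000893 × 250) = 0.799915
R(expansion valve) = exp(−0.000928 × 250) = 0.792946
R(flow switch) = exp(−0.000243 × 250) = 0.941058
Series (chilled-water pump and expansion valve): 0.799915 × 0.792946 = 0.634289
Parallel ([0.634289] and flow switch): 1 − (1 − 0.634289)(1 − 0.941058) = 0.9784

0.9784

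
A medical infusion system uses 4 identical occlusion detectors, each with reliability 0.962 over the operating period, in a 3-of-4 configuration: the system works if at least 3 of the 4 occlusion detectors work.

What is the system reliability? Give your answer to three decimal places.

R = Σ_{i=3}^{4} C(4,i) p^i (1−p)^{4−i} with p = 0.962
C(4,3)·0.962^3·0.038^1 = 0.13532
C(4,4)·0.962^4·0.038^0 = 0.85645
Sum = 0.992

0.992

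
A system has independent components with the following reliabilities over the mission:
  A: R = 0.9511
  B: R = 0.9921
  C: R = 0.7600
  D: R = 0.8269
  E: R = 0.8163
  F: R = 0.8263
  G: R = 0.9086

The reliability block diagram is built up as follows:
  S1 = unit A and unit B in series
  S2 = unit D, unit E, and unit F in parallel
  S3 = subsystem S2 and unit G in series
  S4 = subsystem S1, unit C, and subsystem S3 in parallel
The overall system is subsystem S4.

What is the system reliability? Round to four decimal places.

0.9987

Series (A and B): 0.951100 × 0.992100 = 0.943586
Parallel (D, E, and F): 1 − (1 − 0.826900)(1 − 0.816300)(1 − 0.826300) = 0.994477
Series ([0.994477] and G): 0.994477 × 0.908600 = 0.903582
Parallel ([0.943586], C, and [0.903582]): 1 − (1 − 0.943586)(1 − 0.760000)(1 − 0.903582) = 0.9987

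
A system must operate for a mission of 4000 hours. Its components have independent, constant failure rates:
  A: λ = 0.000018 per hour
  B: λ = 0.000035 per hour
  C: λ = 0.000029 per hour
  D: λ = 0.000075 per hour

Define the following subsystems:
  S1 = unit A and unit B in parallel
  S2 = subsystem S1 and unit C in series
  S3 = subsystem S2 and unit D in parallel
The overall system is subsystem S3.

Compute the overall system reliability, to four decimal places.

R(A) = exp(−0.000018 × 4000) = 0.930531
R(B) = exp(−0.000035 × 4000) = 0.869358
R(C) = exp(−0.000029 × 4000) = 0.890475
R(D) = exp(−0.000075 × 4000) = 0.740818
Parallel (A and B): 1 − (1 − 0.930531)(1 − 0.869358) = 0.990924
Series ([0.990924] and C): 0.990924 × 0.890475 = 0.882393
Parallel ([0.882393] and D): 1 − (1 − 0.882393)(1 − 0.740818) = 0.9695

0.9695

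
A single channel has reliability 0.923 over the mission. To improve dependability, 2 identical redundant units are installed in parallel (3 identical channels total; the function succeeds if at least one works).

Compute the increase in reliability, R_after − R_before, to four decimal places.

0.0765

R_before = 0.923
R_after = 1 − (1 − 0.923)^3 = 0.9995
ΔR = 0.9995 − 0.923 = 0.0765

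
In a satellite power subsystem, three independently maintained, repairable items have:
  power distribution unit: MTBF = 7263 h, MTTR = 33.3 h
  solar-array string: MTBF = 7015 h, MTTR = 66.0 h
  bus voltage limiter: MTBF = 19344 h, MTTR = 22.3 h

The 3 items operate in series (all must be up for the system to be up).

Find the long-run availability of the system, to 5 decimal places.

0.98502

A(power distribution unit) = MTBF/(MTBF+MTTR) = 7263/(7263+33.3) = 0.995436
A(solar-array string) = MTBF/(MTBF+MTTR) = 7015/(7015+66.0) = 0.990679
A(bus voltage limiter) = MTBF/(MTBF+MTTR) = 19344/(19344+22.3) = 0.998849
Series availability: 0.995436 × 0.990679 × 0.998849 = 0.98502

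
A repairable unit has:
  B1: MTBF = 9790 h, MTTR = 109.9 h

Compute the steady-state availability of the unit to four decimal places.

A(B1) = MTBF/(MTBF+MTTR) = 9790/(9790+109.9) = 0.9889

0.9889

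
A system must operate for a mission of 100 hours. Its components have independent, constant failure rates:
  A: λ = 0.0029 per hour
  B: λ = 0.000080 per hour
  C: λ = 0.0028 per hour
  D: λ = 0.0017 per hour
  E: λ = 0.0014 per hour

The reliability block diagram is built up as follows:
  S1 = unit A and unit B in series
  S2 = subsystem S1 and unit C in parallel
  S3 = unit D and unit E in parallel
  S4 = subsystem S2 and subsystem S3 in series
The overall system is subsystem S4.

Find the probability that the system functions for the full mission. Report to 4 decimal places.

R(A) = exp(−0.0029 × 100) = 0.748264
R(B) = exp(−0.000080 × 100) = 0.992032
R(C) = exp(−0.0028 × 100) = 0.755784
R(D) = exp(−0.0017 × 100) = 0.843665
R(E) = exp(−0.0014 × 100) = 0.869358
Series (A and B): 0.748264 × 0.992032 = 0.742302
Parallel ([0.742302] and C): 1 − (1 − 0.742302)(1 − 0.755784) = 0.937066
Parallel (D and E): 1 − (1 − 0.843665)(1 − 0.869358) = 0.979576
Series ([0.937066] and [0.979576]): 0.937066 × 0.979576 = 0.9179

0.9179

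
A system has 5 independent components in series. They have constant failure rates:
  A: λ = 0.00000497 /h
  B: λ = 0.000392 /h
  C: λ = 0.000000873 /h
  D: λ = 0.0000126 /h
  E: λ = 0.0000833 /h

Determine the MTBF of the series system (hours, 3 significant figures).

Series of exponential components: λ_sys = Σ λ_i
λ_sys = 0.00000497 + 0.000392 + 0.000000873 + 0.0000126 + 0.0000833 = 4.9374e-04 /h
MTBF = 1 / λ_sys = 2030 h

2030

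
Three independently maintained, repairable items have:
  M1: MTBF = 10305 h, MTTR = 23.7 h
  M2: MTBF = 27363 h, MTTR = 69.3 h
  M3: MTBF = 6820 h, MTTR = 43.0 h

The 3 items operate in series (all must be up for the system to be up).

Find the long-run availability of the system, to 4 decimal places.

A(M1) = MTBF/(MTBF+MTTR) = 10305/(10305+23.7) = 0.997705
A(M2) = MTBF/(MTBF+MTTR) = 27363/(27363+69.3) = 0.997474
A(M3) = MTBF/(MTBF+MTTR) = 6820/(6820+43.0) = 0.993735
Series availability: 0.997705 × 0.997474 × 0.993735 = 0.9889

0.9889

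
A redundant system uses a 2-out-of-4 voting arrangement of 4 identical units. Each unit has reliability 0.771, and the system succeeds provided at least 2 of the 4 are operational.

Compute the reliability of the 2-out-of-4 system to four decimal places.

0.9602

R = Σ_{i=2}^{4} C(4,i) p^i (1−p)^{4−i} with p = 0.771
C(4,2)·0.771^2·0.229^2 = 0.187038
C(4,3)·0.771^3·0.229^1 = 0.419816
C(4,4)·0.771^4·0.229^0 = 0.353360
Sum = 0.9602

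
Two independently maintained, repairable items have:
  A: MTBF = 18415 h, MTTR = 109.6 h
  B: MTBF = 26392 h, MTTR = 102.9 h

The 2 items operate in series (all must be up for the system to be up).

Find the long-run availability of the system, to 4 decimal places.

A(A) = MTBF/(MTBF+MTTR) = 18415/(18415+109.6) = 0.994084
A(B) = MTBF/(MTBF+MTTR) = 26392/(26392+102.9) = 0.996116
Series availability: 0.994084 × 0.996116 = 0.9902

0.9902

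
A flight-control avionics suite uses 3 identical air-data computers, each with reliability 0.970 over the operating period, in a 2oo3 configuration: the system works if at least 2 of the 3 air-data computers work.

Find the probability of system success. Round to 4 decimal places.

0.9974

R = Σ_{i=2}^{3} C(3,i) p^i (1−p)^{3−i} with p = 0.970
C(3,2)·0.970^2·0.030^1 = 0.084681
C(3,3)·0.970^3·0.030^0 = 0.912673
Sum = 0.9974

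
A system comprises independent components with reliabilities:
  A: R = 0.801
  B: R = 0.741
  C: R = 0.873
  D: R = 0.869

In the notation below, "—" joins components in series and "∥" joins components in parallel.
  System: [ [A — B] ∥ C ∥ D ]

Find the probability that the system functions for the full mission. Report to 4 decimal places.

0.9932

Series (A and B): 0.801000 × 0.741000 = 0.593541
Parallel ([0.593541], C, and D): 1 − (1 − 0.593541)(1 − 0.873000)(1 − 0.869000) = 0.9932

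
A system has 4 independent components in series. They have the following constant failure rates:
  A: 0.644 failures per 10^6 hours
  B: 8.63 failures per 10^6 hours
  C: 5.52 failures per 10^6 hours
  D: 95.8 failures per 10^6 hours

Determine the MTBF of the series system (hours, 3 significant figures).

Series of exponential components: λ_sys = Σ λ_i
λ_sys = 0.000000644 + 0.00000863 + 0.00000552 + 0.0000958 = 1.1059e-04 /h
MTBF = 1 / λ_sys = 9040 h

9040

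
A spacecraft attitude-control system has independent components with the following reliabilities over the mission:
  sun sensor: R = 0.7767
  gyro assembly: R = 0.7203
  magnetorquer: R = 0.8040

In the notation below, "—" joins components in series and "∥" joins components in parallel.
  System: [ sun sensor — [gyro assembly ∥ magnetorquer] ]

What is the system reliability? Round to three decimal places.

Parallel (gyro assembly and magnetorquer): 1 − (1 − 0.72030)(1 − 0.80400) = 0.94518
Series (sun sensor and [0.94518]): 0.77670 × 0.94518 = 0.734

0.734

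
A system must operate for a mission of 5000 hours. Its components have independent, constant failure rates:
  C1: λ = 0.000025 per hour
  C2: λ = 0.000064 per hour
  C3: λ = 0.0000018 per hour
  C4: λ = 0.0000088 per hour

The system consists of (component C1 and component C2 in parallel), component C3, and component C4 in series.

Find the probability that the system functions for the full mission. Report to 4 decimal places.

R(C1) = exp(−0.000025 × 5000) = 0.882497
R(C2) = exp(−0.000064 × 5000) = 0.726149
R(C3) = exp(−0.0000018 × 5000) = 0.991040
R(C4) = exp(−0.0000088 × 5000) = 0.956954
Parallel (C1 and C2): 1 − (1 − 0.882497)(1 − 0.726149) = 0.967822
Series ([0.967822], C3, and C4): 0.967822 × 0.991040 × 0.956954 = 0.9179

0.9179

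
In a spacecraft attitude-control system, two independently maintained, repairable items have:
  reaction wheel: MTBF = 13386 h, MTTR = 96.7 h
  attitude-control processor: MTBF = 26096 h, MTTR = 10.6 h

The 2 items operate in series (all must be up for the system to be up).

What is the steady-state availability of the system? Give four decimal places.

A(reaction wheel) = MTBF/(MTBF+MTTR) = 13386/(13386+96.7) = 0.992828
A(attitude-control processor) = MTBF/(MTBF+MTTR) = 26096/(26096+10.6) = 0.999594
Series availability: 0.992828 × 0.999594 = 0.9924

0.9924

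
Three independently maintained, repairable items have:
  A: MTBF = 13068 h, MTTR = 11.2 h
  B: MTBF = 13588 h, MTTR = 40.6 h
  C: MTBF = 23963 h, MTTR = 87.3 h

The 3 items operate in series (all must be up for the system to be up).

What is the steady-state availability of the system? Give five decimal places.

0.99255

A(A) = MTBF/(MTBF+MTTR) = 13068/(13068+11.2) = 0.999144
A(B) = MTBF/(MTBF+MTTR) = 13588/(13588+40.6) = 0.997021
A(C) = MTBF/(MTBF+MTTR) = 23963/(23963+87.3) = 0.996370
Series availability: 0.999144 × 0.997021 × 0.996370 = 0.99255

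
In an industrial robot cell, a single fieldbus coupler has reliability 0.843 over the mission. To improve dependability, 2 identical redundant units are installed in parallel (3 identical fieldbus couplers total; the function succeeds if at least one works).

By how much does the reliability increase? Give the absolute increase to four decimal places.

R_before = 0.843
R_after = 1 − (1 − 0.843)^3 = 0.9961
ΔR = 0.9961 − 0.843 = 0.1531

0.1531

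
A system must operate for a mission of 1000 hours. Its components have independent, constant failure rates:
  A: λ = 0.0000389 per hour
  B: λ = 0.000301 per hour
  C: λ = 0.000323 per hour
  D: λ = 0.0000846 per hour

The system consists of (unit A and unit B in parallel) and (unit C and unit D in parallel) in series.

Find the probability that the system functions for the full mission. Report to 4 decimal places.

R(A) = exp(−0.0000389 × 1000) = 0.961847
R(B) = exp(−0.000301 × 1000) = 0.740078
R(C) = exp(−0.000323 × 1000) = 0.723974
R(D) = exp(−0.0000846 × 1000) = 0.918880
Parallel (A and B): 1 − (1 − 0.961847)(1 − 0.740078) = 0.990083
Parallel (C and D): 1 − (1 − 0.723974)(1 − 0.918880) = 0.977609
Series ([0.990083] and [0.977609]): 0.990083 × 0.977609 = 0.9679

0.9679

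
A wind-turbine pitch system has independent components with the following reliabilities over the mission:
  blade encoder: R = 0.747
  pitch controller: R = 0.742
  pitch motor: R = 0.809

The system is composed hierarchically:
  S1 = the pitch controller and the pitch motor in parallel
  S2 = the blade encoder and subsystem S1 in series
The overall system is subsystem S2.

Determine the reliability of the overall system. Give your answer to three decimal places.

Parallel (pitch controller and pitch motor): 1 − (1 − 0.74200)(1 − 0.80900) = 0.95072
Series (blade encoder and [0.95072]): 0.74700 × 0.95072 = 0.710

0.710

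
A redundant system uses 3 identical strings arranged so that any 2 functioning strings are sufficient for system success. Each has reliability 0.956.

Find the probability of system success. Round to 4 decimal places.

R = Σ_{i=2}^{3} C(3,i) p^i (1−p)^{3−i} with p = 0.956
C(3,2)·0.956^2·0.044^1 = 0.120640
C(3,3)·0.956^3·0.044^0 = 0.873723
Sum = 0.9944

0.9944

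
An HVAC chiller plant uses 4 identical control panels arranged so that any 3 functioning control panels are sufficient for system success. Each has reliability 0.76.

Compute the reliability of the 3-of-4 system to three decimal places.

R = Σ_{i=3}^{4} C(4,i) p^i (1−p)^{4−i} with p = 0.76
C(4,3)·0.76^3·0.24^1 = 0.42142
C(4,4)·0.76^4·0.24^0 = 0.33362
Sum = 0.755

0.755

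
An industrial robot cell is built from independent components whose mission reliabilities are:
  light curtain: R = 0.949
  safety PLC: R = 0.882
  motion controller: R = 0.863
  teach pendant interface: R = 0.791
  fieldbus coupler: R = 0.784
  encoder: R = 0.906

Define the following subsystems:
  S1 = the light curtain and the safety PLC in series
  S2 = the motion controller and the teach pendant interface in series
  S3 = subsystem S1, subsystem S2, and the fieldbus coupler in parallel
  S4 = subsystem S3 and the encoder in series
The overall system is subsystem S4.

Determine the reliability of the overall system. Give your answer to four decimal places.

Series (light curtain and safety PLC): 0.949000 × 0.882000 = 0.837018
Series (motion controller and teach pendant interface): 0.863000 × 0.791000 = 0.682633
Parallel ([0.837018], [0.682633], and fieldbus coupler): 1 − (1 − 0.837018)(1 − 0.682633)(1 − 0.784000) = 0.988827
Series ([0.988827] and encoder): 0.988827 × 0.906000 = 0.8959

0.8959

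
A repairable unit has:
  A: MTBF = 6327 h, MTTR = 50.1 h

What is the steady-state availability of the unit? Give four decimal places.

A(A) = MTBF/(MTBF+MTTR) = 6327/(6327+50.1) = 0.9921

0.9921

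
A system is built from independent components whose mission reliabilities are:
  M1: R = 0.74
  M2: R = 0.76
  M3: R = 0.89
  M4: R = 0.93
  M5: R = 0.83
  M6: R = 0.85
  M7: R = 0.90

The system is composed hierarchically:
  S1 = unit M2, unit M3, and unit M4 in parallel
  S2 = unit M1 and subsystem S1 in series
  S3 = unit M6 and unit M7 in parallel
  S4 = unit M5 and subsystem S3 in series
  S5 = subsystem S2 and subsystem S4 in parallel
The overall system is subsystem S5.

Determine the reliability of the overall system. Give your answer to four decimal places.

0.9523

Parallel (M2, M3, and M4): 1 − (1 − 0.760000)(1 − 0.890000)(1 − 0.930000) = 0.998152
Series (M1 and [0.998152]): 0.740000 × 0.998152 = 0.738632
Parallel (M6 and M7): 1 − (1 − 0.850000)(1 − 0.900000) = 0.985000
Series (M5 and [0.985000]): 0.830000 × 0.985000 = 0.817550
Parallel ([0.738632] and [0.817550]): 1 − (1 − 0.738632)(1 − 0.817550) = 0.9523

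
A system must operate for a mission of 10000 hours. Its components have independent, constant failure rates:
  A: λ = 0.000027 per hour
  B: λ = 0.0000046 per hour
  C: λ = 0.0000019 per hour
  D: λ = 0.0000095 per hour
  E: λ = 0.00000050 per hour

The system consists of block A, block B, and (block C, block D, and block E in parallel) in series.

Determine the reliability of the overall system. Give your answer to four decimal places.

0.7291

R(A) = exp(−0.000027 × 10000) = 0.763379
R(B) = exp(−0.0000046 × 10000) = 0.955042
R(C) = exp(−0.0000019 × 10000) = 0.981179
R(D) = exp(−0.0000095 × 10000) = 0.909373
R(E) = exp(−0.00000050 × 10000) = 0.995012
Parallel (C, D, and E): 1 − (1 − 0.981179)(1 − 0.909373)(1 − 0.995012) = 0.999991
Series (A, B, and [0.999991]): 0.763379 × 0.955042 × 0.999991 = 0.7291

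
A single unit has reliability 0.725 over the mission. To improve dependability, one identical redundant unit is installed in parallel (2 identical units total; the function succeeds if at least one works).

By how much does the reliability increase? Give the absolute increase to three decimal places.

R_before = 0.725
R_after = 1 − (1 − 0.725)^2 = 0.924
ΔR = 0.924 − 0.725 = 0.199

0.199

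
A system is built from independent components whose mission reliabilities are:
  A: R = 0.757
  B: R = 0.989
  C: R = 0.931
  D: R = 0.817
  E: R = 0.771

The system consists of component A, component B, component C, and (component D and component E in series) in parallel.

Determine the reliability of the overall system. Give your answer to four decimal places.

Series (D and E): 0.817000 × 0.771000 = 0.629907
Parallel (A, B, C, and [0.629907]): 1 − (1 − 0.757000)(1 − 0.989000)(1 − 0.931000)(1 − 0.629907) = 0.9999

0.9999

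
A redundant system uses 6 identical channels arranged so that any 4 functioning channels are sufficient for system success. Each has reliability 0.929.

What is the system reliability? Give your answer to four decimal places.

0.9939

R = Σ_{i=4}^{6} C(6,i) p^i (1−p)^{6−i} with p = 0.929
C(6,4)·0.929^4·0.071^2 = 0.056321
C(6,5)·0.929^5·0.071^1 = 0.294773
C(6,6)·0.929^6·0.071^0 = 0.642827
Sum = 0.9939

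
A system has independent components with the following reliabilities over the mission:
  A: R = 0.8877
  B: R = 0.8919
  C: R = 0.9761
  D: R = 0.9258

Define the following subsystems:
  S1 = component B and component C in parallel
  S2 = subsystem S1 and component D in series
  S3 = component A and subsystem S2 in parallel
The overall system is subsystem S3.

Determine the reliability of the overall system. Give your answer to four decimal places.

Parallel (B and C): 1 − (1 − 0.891900)(1 − 0.976100) = 0.997416
Series ([0.997416] and D): 0.997416 × 0.925800 = 0.923408
Parallel (A and [0.923408]): 1 − (1 − 0.887700)(1 − 0.923408) = 0.9914

0.9914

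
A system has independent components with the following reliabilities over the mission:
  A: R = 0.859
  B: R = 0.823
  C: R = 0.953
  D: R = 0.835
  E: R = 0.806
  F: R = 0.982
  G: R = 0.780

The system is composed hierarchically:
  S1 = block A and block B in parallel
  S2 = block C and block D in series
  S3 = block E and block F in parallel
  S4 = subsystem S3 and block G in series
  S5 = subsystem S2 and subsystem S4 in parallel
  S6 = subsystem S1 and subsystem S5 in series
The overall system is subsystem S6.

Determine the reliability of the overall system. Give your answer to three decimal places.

Parallel (A and B): 1 − (1 − 0.85900)(1 − 0.82300) = 0.97504
Series (C and D): 0.95300 × 0.83500 = 0.79576
Parallel (E and F): 1 − (1 − 0.80600)(1 − 0.98200) = 0.99651
Series ([0.99651] and G): 0.99651 × 0.78000 = 0.77728
Parallel ([0.79576] and [0.77728]): 1 − (1 − 0.79576)(1 − 0.77728) = 0.95451
Series ([0.97504] and [0.95451]): 0.97504 × 0.95451 = 0.931

0.931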